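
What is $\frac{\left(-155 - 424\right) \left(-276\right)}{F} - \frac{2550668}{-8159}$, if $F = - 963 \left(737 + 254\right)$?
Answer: $\frac{270320311512}{865155883} \approx 312.45$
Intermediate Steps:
$F = -954333$ ($F = \left(-963\right) 991 = -954333$)
$\frac{\left(-155 - 424\right) \left(-276\right)}{F} - \frac{2550668}{-8159} = \frac{\left(-155 - 424\right) \left(-276\right)}{-954333} - \frac{2550668}{-8159} = \left(-579\right) \left(-276\right) \left(- \frac{1}{954333}\right) - - \frac{2550668}{8159} = 159804 \left(- \frac{1}{954333}\right) + \frac{2550668}{8159} = - \frac{17756}{106037} + \frac{2550668}{8159} = \frac{270320311512}{865155883}$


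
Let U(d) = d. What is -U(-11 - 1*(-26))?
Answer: -15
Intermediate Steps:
-U(-11 - 1*(-26)) = -(-11 - 1*(-26)) = -(-11 + 26) = -1*15 = -15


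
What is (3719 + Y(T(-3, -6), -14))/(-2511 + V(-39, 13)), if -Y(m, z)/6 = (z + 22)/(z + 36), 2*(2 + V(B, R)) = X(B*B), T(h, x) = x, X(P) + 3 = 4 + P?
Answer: -40885/19272 ≈ -2.1215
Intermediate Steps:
X(P) = 1 + P (X(P) = -3 + (4 + P) = 1 + P)
V(B, R) = -3/2 + B**2/2 (V(B, R) = -2 + (1 + B*B)/2 = -2 + (1 + B**2)/2 = -2 + (1/2 + B**2/2) = -3/2 + B**2/2)
Y(m, z) = -6*(22 + z)/(36 + z) (Y(m, z) = -6*(z + 22)/(z + 36) = -6*(22 + z)/(36 + z))
(3719 + Y(T(-3, -6), -14))/(-2511 + V(-39, 13)) = (3719 + 6*(-22 - 1*(-14))/(36 - 14))/(-2511 + (-3/2 + (1/2)*(-39)**2)) = (3719 + 6*(-22 + 14)/22)/(-2511 + (-3/2 + (1/2)*1521)) = (3719 + 6*(1/22)*(-8))/(-2511 + (-3/2 + 1521/2)) = (3719 - 24/11)/(-2511 + 759) = (40885/11)/(-1752) = (40885/11)*(-1/1752) = -40885/19272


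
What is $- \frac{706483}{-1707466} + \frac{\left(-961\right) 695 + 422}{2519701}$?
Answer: $\frac{640438468165}{4302303787666} \approx 0.14886$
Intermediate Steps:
$- \frac{706483}{-1707466} + \frac{\left(-961\right) 695 + 422}{2519701} = \left(-706483\right) \left(- \frac{1}{1707466}\right) + \left(-667895 + 422\right) \frac{1}{2519701} = \frac{706483}{1707466} - \frac{667473}{2519701} = \frac{640438468165}{4302303787666}$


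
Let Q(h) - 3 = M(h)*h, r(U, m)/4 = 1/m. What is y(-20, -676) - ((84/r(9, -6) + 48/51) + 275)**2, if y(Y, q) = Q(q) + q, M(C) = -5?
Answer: -5715078/289 ≈ -19775.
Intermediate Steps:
r(U, m) = 4/m
Q(h) = 3 - 5*h
y(Y, q) = 3 - 4*q (y(Y, q) = (3 - 5*q) + q = 3 - 4*q)
y(-20, -676) - ((84/r(9, -6) + 48/51) + 275)**2 = (3 - 4*(-676)) - ((84/((4/(-6))) + 48/51) + 275)**2 = (3 + 2704) - ((84/((4*(-1/6))) + 48*(1/51)) + 275)**2 = 2707 - ((84/(-2/3) + 16/17) + 275)**2 = 2707 - ((84*(-3/2) + 16/17) + 275)**2 = 2707 - ((-126 + 16/17) + 275)**2 = 2707 - (-2126/17 + 275)**2 = 2707 - (2549/17)**2 = 2707 - 1*6497401/289 = 2707 - 6497401/289 = -5715078/289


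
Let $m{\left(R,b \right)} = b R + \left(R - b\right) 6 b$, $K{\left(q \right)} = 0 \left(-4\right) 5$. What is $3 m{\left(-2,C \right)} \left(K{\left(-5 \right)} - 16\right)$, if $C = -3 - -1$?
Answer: $-192$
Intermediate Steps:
$K{\left(q \right)} = 0$ ($K{\left(q \right)} = 0 \cdot 5 = 0$)
$C = -2$ ($C = -3 + 1 = -2$)
$m{\left(R,b \right)} = R b + b \left(- 6 b + 6 R\right)$ ($m{\left(R,b \right)} = R b + \left(- 6 b + 6 R\right) b = R b + b \left(- 6 b + 6 R\right)$)
$3 m{\left(-2,C \right)} \left(K{\left(-5 \right)} - 16\right) = 3 \left(- 2 \left(\left(-6\right) \left(-2\right) + 7 \left(-2\right)\right)\right) \left(0 - 16\right) = 3 \left(- 2 \left(12 - 14\right)\right) \left(0 - 16\right) = 3 \left(\left(-2\right) \left(-2\right)\right) \left(-16\right) = 3 \cdot 4 \left(-16\right) = 12 \left(-16\right) = -192$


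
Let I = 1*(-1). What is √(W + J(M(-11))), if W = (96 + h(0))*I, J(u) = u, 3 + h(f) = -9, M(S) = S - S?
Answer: 2*I*√21 ≈ 9.1651*I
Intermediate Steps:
M(S) = 0
h(f) = -12 (h(f) = -3 - 9 = -12)
I = -1
W = -84 (W = (96 - 12)*(-1) = 84*(-1) = -84)
√(W + J(M(-11))) = √(-84 + 0) = √(-84) = 2*I*√21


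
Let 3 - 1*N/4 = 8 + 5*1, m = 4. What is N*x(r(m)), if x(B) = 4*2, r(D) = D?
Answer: -320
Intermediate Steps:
N = -40 (N = 12 - 4*(8 + 5*1) = 12 - 4*(8 + 5) = 12 - 4*13 = 12 - 52 = -40)
x(B) = 8
N*x(r(m)) = -40*8 = -320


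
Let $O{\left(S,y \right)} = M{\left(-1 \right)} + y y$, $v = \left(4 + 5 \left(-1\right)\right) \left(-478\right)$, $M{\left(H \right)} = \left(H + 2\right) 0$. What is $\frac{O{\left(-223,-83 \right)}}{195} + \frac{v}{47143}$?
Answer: $\frac{324861337}{9192885} \approx 35.338$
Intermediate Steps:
$M{\left(H \right)} = 0$ ($M{\left(H \right)} = \left(2 + H\right) 0 = 0$)
$v = 478$ ($v = \left(4 - 5\right) \left(-478\right) = \left(-1\right) \left(-478\right) = 478$)
$O{\left(S,y \right)} = y^{2}$ ($O{\left(S,y \right)} = 0 + y y = 0 + y^{2} = y^{2}$)
$\frac{O{\left(-223,-83 \right)}}{195} + \frac{v}{47143} = \frac{\left(-83\right)^{2}}{195} + \frac{478}{47143} = 6889 \cdot \frac{1}{195} + 478 \cdot \frac{1}{47143} = \frac{6889}{195} + \frac{478}{47143} = \frac{324861337}{9192885}$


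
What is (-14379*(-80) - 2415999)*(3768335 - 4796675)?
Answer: 1301548342860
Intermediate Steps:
(-14379*(-80) - 2415999)*(3768335 - 4796675) = (1150320 - 2415999)*(-1028340) = -1265679*(-1028340) = 1301548342860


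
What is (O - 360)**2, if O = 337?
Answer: 529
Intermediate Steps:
(O - 360)**2 = (337 - 360)**2 = (-23)**2 = 529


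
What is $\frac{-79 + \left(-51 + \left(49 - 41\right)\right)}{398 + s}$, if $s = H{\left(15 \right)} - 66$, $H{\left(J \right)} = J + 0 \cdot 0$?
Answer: $- \frac{122}{347} \approx -0.35158$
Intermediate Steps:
$H{\left(J \right)} = J$ ($H{\left(J \right)} = J + 0 = J$)
$s = -51$ ($s = 15 - 66 = -51$)
$\frac{-79 + \left(-51 + \left(49 - 41\right)\right)}{398 + s} = \frac{-79 + \left(-51 + \left(49 - 41\right)\right)}{398 - 51} = \frac{-79 + \left(-51 + \left(49 - 41\right)\right)}{347} = \left(-79 + \left(-51 + 8\right)\right) \frac{1}{347} = \left(-79 - 43\right) \frac{1}{347} = \left(-122\right) \frac{1}{347} = - \frac{122}{347}$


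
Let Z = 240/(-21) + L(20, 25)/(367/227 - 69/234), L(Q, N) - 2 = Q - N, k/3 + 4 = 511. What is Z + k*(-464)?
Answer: -115627812466/163835 ≈ -7.0576e+5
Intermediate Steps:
k = 1521 (k = -12 + 3*511 = -12 + 1533 = 1521)
L(Q, N) = 2 + Q - N (L(Q, N) = 2 + (Q - N) = 2 + Q - N)
Z = -2244226/163835 (Z = 240/(-21) + (2 + 20 - 1*25)/(367/227 - 69/234) = 240*(-1/21) + (2 + 20 - 25)/(367*(1/227) - 69*1/234) = -80/7 - 3/(367/227 - 23/78) = -80/7 - 3/23405/17706 = -80/7 - 3*17706/23405 = -80/7 - 53118/23405 = -2244226/163835 ≈ -13.698)
Z + k*(-464) = -2244226/163835 + 1521*(-464) = -2244226/163835 - 705744 = -115627812466/163835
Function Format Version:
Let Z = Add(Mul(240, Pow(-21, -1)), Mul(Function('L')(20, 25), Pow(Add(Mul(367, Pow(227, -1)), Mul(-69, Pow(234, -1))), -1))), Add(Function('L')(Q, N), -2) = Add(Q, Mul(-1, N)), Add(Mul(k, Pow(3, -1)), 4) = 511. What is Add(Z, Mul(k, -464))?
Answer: Rational(-115627812466, 163835) ≈ -7.0576e+5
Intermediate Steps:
k = 1521 (k = Add(-12, Mul(3, 511)) = Add(-12, 1533) = 1521)
Function('L')(Q, N) = Add(2, Q, Mul(-1, N)) (Function('L')(Q, N) = Add(2, Add(Q, Mul(-1, N))) = Add(2, Q, Mul(-1, N)))
Z = Rational(-2244226, 163835) (Z = Add(Mul(240, Pow(-21, -1)), Mul(Add(2, 20, Mul(-1, 25)), Pow(Add(Mul(367, Pow(227, -1)), Mul(-69, Pow(234, -1))), -1))) = Add(Mul(240, Rational(-1, 21)), Mul(Add(2, 20, -25), Pow(Add(Mul(367, Rational(1, 227)), Mul(-69, Rational(1, 234))), -1))) = Add(Rational(-80, 7), Mul(-3, Pow(Add(Rational(367, 227), Rational(-23, 78)), -1))) = Add(Rational(-80, 7), Mul(-3, Pow(Rational(23405, 17706), -1))) = Add(Rational(-80, 7), Mul(-3, Rational(17706, 23405))) = Add(Rational(-80, 7), Rational(-53118, 23405)) = Rational(-2244226, 163835) ≈ -13.698)
Add(Z, Mul(k, -464)) = Add(Rational(-2244226, 163835), Mul(1521, -464)) = Add(Rational(-2244226, 163835), -705744) = Rational(-115627812466, 163835)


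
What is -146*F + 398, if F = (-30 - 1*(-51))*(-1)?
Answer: 3464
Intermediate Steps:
F = -21 (F = (-30 + 51)*(-1) = 21*(-1) = -21)
-146*F + 398 = -146*(-21) + 398 = 3066 + 398 = 3464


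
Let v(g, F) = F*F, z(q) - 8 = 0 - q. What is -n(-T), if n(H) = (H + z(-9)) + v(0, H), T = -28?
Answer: -829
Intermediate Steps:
z(q) = 8 - q (z(q) = 8 + (0 - q) = 8 - q)
v(g, F) = F²
n(H) = 17 + H + H² (n(H) = (H + (8 - 1*(-9))) + H² = (H + (8 + 9)) + H² = (H + 17) + H² = (17 + H) + H² = 17 + H + H²)
-n(-T) = -(17 - 1*(-28) + (-1*(-28))²) = -(17 + 28 + 28²) = -(17 + 28 + 784) = -1*829 = -829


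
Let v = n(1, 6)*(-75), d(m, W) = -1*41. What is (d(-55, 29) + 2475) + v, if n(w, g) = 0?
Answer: 2434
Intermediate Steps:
d(m, W) = -41
v = 0 (v = 0*(-75) = 0)
(d(-55, 29) + 2475) + v = (-41 + 2475) + 0 = 2434 + 0 = 2434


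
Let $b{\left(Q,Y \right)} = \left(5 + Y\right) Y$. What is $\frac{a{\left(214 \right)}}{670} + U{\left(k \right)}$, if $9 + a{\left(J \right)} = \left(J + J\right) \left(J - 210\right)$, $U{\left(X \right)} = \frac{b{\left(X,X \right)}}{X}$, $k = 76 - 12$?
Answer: $\frac{47933}{670} \approx 71.542$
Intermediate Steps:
$b{\left(Q,Y \right)} = Y \left(5 + Y\right)$
$k = 64$
$U{\left(X \right)} = 5 + X$ ($U{\left(X \right)} = \frac{X \left(5 + X\right)}{X} = 5 + X$)
$a{\left(J \right)} = -9 + 2 J \left(-210 + J\right)$ ($a{\left(J \right)} = -9 + \left(J + J\right) \left(J - 210\right) = -9 + 2 J \left(-210 + J\right)$)
$\frac{a{\left(214 \right)}}{670} + U{\left(k \right)} = \frac{-9 - 89880 + 2 \cdot 214^{2}}{670} + \left(5 + 64\right) = \left(-9 - 89880 + 2 \cdot 45796\right) \frac{1}{670} + 69 = \left(-9 - 89880 + 91592\right) \frac{1}{670} + 69 = 1703 \cdot \frac{1}{670} + 69 = \frac{1703}{670} + 69 = \frac{47933}{670}$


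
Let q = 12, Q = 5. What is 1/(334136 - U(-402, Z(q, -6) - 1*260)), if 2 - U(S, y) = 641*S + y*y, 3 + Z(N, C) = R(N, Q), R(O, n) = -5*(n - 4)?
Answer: 1/148276 ≈ 6.7442e-6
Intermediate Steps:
R(O, n) = 20 - 5*n (R(O, n) = -5*(-4 + n) = 20 - 5*n)
Z(N, C) = -8 (Z(N, C) = -3 + (20 - 5*5) = -3 + (20 - 25) = -3 - 5 = -8)
U(S, y) = 2 - y**2 - 641*S (U(S, y) = 2 - (641*S + y*y) = 2 - (641*S + y**2) = 2 - (y**2 + 641*S) = 2 + (-y**2 - 641*S) = 2 - y**2 - 641*S)
1/(334136 - U(-402, Z(q, -6) - 1*260)) = 1/(334136 - (2 - (-8 - 1*260)**2 - 641*(-402))) = 1/(334136 - (2 - (-8 - 260)**2 + 257682)) = 1/(334136 - (2 - 1*(-268)**2 + 257682)) = 1/(334136 - (2 - 1*71824 + 257682)) = 1/(334136 - (2 - 71824 + 257682)) = 1/(334136 - 1*185860) = 1/(334136 - 185860) = 1/148276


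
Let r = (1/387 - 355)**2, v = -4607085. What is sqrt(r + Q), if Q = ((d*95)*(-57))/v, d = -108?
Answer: 2*sqrt(445124826003875042767)/118862793 ≈ 355.00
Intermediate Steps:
r = 18874363456/149769 (r = (1/387 - 355)**2 = (-137384/387)**2 = 18874363456/149769 ≈ 1.2602e+5)
Q = -38988/307139 (Q = (-108*95*(-57))/(-4607085) = -10260*(-57)*(-1/4607085) = 584820*(-1/4607085) = -38988/307139 ≈ -0.12694)
sqrt(r + Q) = sqrt(18874363456/149769 - 38988/307139) = sqrt(5797047278318612/45999900891) = 2*sqrt(445124826003875042767)/118862793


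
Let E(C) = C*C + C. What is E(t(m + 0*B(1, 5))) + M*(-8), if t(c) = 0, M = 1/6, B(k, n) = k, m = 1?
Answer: -4/3 ≈ -1.3333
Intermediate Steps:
M = ⅙ ≈ 0.16667
E(C) = C + C² (E(C) = C² + C = C + C²)
E(t(m + 0*B(1, 5))) + M*(-8) = 0*(1 + 0) + (⅙)*(-8) = 0*1 - 4/3 = 0 - 4/3 = -4/3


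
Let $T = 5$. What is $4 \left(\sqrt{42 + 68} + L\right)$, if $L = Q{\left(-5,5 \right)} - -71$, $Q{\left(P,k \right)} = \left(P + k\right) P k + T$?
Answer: $304 + 4 \sqrt{110} \approx 345.95$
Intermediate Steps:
$Q{\left(P,k \right)} = 5 + P k \left(P + k\right)$ ($Q{\left(P,k \right)} = \left(P + k\right) P k + 5 = P \left(P + k\right) k + 5 = P k \left(P + k\right) + 5 = 5 + P k \left(P + k\right)$)
$L = 76$ ($L = \left(5 - 5 \cdot 5^{2} + 5 \left(-5\right)^{2}\right) - -71 = \left(5 - 125 + 5 \cdot 25\right) + 71 = \left(5 - 125 + 125\right) + 71 = 5 + 71 = 76$)
$4 \left(\sqrt{42 + 68} + L\right) = 4 \left(\sqrt{42 + 68} + 76\right) = 4 \left(\sqrt{110} + 76\right) = 4 \left(76 + \sqrt{110}\right) = 304 + 4 \sqrt{110}$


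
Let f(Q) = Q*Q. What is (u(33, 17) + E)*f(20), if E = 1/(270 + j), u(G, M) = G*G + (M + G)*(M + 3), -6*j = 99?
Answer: 423650000/507 ≈ 8.3560e+5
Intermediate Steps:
f(Q) = Q**2
j = -33/2 (j = -1/6*99 = -33/2 ≈ -16.500)
u(G, M) = G**2 + (3 + M)*(G + M) (u(G, M) = G**2 + (G + M)*(3 + M) = G**2 + (3 + M)*(G + M))
E = 2/507 (E = 1/(270 - 33/2) = 1/(507/2) = 2/507 ≈ 0.0039448)
(u(33, 17) + E)*f(20) = ((33**2 + 17**2 + 3*33 + 3*17 + 33*17) + 2/507)*20**2 = ((1089 + 289 + 99 + 51 + 561) + 2/507)*400 = (2089 + 2/507)*400 = (1059125/507)*400 = 423650000/507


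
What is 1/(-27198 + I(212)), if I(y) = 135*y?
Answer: 1/1422 ≈ 0.00070324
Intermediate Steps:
1/(-27198 + I(212)) = 1/(-27198 + 135*212) = 1/(-27198 + 28620) = 1/1422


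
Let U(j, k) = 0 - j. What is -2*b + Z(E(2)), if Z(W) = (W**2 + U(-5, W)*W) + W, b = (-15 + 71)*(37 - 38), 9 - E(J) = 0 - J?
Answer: 299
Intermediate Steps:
U(j, k) = -j
E(J) = 9 + J (E(J) = 9 - (0 - J) = 9 - (-1)*J = 9 + J)
b = -56 (b = 56*(-1) = -56)
Z(W) = W**2 + 6*W (Z(W) = (W**2 + (-1*(-5))*W) + W = (W**2 + 5*W) + W = W**2 + 6*W)
-2*b + Z(E(2)) = -2*(-56) + (9 + 2)*(6 + (9 + 2)) = 112 + 11*(6 + 11) = 112 + 11*17 = 112 + 187 = 299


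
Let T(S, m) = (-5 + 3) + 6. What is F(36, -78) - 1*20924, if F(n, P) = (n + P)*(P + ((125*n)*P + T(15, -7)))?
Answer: 14724184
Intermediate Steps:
T(S, m) = 4 (T(S, m) = -2 + 6 = 4)
F(n, P) = (P + n)*(4 + P + 125*P*n) (F(n, P) = (n + P)*(P + ((125*n)*P + 4)) = (P + n)*(P + (125*P*n + 4)) = (P + n)*(P + (4 + 125*P*n)) = (P + n)*(4 + P + 125*P*n))
F(36, -78) - 1*20924 = ((-78)² + 4*(-78) + 4*36 - 78*36 + 125*(-78)*36² + 125*36*(-78)²) - 1*20924 = (6084 - 312 + 144 - 2808 + 125*(-78)*1296 + 125*36*6084) - 20924 = (6084 - 312 + 144 - 2808 - 12636000 + 27378000) - 20924 = 14745108 - 20924 = 14724184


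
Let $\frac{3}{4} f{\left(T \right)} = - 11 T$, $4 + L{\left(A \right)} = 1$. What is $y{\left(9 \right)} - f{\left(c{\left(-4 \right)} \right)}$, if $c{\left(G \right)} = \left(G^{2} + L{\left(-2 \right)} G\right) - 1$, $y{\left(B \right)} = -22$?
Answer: $374$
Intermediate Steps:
$L{\left(A \right)} = -3$ ($L{\left(A \right)} = -4 + 1 = -3$)
$c{\left(G \right)} = -1 + G^{2} - 3 G$ ($c{\left(G \right)} = \left(G^{2} - 3 G\right) - 1 = -1 + G^{2} - 3 G$)
$f{\left(T \right)} = - \frac{44 T}{3}$ ($f{\left(T \right)} = \frac{4 \left(- 11 T\right)}{3} = - \frac{44 T}{3}$)
$y{\left(9 \right)} - f{\left(c{\left(-4 \right)} \right)} = -22 - - \frac{44 \left(-1 + \left(-4\right)^{2} - -12\right)}{3} = -22 - - \frac{44 \left(-1 + 16 + 12\right)}{3} = -22 - \left(- \frac{44}{3}\right) 27 = -22 - -396 = -22 + 396 = 374$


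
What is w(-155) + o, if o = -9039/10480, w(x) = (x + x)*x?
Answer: 3843931/80 ≈ 48049.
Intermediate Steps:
w(x) = 2*x**2 (w(x) = (2*x)*x = 2*x**2)
o = -69/80 (o = -9039*1/10480 = -69/80 ≈ -0.86250)
w(-155) + o = 2*(-155)**2 - 69/80 = 2*24025 - 69/80 = 48050 - 69/80 = 3843931/80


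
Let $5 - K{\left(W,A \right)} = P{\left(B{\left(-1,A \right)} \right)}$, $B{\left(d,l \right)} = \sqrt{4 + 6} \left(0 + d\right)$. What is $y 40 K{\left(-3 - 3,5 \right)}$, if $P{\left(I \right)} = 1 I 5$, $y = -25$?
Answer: $-5000 - 5000 \sqrt{10} \approx -20811.0$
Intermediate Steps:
$B{\left(d,l \right)} = d \sqrt{10}$ ($B{\left(d,l \right)} = \sqrt{10} d = d \sqrt{10}$)
$P{\left(I \right)} = 5 I$ ($P{\left(I \right)} = I 5 = 5 I$)
$K{\left(W,A \right)} = 5 + 5 \sqrt{10}$ ($K{\left(W,A \right)} = 5 - 5 \left(- \sqrt{10}\right) = 5 - - 5 \sqrt{10} = 5 + 5 \sqrt{10}$)
$y 40 K{\left(-3 - 3,5 \right)} = \left(-25\right) 40 \left(5 + 5 \sqrt{10}\right) = - 1000 \left(5 + 5 \sqrt{10}\right) = -5000 - 5000 \sqrt{10}$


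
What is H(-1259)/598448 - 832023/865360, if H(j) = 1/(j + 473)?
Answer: -24460442881519/25440509222880 ≈ -0.96148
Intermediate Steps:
H(j) = 1/(473 + j)
H(-1259)/598448 - 832023/865360 = 1/((473 - 1259)*598448) - 832023/865360 = (1/598448)/(-786) - 832023*1/865360 = -1/786*1/598448 - 832023/865360 = -1/470380128 - 832023/865360 = -24460442881519/25440509222880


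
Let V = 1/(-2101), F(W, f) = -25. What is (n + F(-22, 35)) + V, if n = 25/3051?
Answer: -160204301/6410151 ≈ -24.992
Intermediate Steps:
V = -1/2101 ≈ -0.00047596
n = 25/3051 (n = 25*(1/3051) = 25/3051 ≈ 0.0081940)
(n + F(-22, 35)) + V = (25/3051 - 25) - 1/2101 = -76250/3051 - 1/2101 = -160204301/6410151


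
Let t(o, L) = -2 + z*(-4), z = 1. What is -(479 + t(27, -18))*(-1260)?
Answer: 595980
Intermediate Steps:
t(o, L) = -6 (t(o, L) = -2 + 1*(-4) = -2 - 4 = -6)
-(479 + t(27, -18))*(-1260) = -(479 - 6)*(-1260) = -473*(-1260) = -1*(-595980) = 595980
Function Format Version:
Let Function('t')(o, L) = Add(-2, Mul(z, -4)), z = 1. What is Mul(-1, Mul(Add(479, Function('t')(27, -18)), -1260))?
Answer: 595980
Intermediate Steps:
Function('t')(o, L) = -6 (Function('t')(o, L) = Add(-2, Mul(1, -4)) = Add(-2, -4) = -6)
Mul(-1, Mul(Add(479, Function('t')(27, -18)), -1260)) = Mul(-1, Mul(Add(479, -6), -1260)) = Mul(-1, Mul(473, -1260)) = Mul(-1, -595980) = 595980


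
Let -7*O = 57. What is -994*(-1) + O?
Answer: 6901/7 ≈ 985.86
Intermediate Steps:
O = -57/7 (O = -⅐*57 = -57/7 ≈ -8.1429)
-994*(-1) + O = -994*(-1) - 57/7 = -71*(-14) - 57/7 = 994 - 57/7 = 6901/7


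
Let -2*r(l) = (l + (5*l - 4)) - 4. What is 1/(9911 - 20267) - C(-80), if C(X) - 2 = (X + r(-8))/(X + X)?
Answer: -240787/103560 ≈ -2.3251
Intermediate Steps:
r(l) = 4 - 3*l (r(l) = -((l + (5*l - 4)) - 4)/2 = -((l + (-4 + 5*l)) - 4)/2 = -((-4 + 6*l) - 4)/2 = -(-8 + 6*l)/2 = 4 - 3*l)
C(X) = 2 + (28 + X)/(2*X) (C(X) = 2 + (X + (4 - 3*(-8)))/(X + X) = 2 + (X + (4 + 24))/((2*X)) = 2 + (X + 28)*(1/(2*X)) = 2 + (28 + X)*(1/(2*X)) = 2 + (28 + X)/(2*X))
1/(9911 - 20267) - C(-80) = 1/(9911 - 20267) - (5/2 + 14/(-80)) = 1/(-10356) - (5/2 + 14*(-1/80)) = -1/10356 - (5/2 - 7/40) = -1/10356 - 1*93/40 = -1/10356 - 93/40 = -240787/103560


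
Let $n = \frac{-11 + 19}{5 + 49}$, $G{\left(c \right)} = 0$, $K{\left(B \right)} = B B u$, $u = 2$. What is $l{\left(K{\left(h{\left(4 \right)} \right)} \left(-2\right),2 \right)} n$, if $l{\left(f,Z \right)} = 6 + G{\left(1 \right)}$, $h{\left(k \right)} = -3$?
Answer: $\frac{8}{9} \approx 0.88889$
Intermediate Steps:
$K{\left(B \right)} = 2 B^{2}$ ($K{\left(B \right)} = B B 2 = B^{2} \cdot 2 = 2 B^{2}$)
$l{\left(f,Z \right)} = 6$ ($l{\left(f,Z \right)} = 6 + 0 = 6$)
$n = \frac{4}{27}$ ($n = \frac{8}{54} = 8 \cdot \frac{1}{54} = \frac{4}{27} \approx 0.14815$)
$l{\left(K{\left(h{\left(4 \right)} \right)} \left(-2\right),2 \right)} n = 6 \cdot \frac{4}{27} = \frac{8}{9}$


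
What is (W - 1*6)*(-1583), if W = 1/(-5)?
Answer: 49073/5 ≈ 9814.6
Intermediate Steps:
W = -1/5 ≈ -0.20000
(W - 1*6)*(-1583) = (-1/5 - 1*6)*(-1583) = (-1/5 - 6)*(-1583) = -31/5*(-1583) = 49073/5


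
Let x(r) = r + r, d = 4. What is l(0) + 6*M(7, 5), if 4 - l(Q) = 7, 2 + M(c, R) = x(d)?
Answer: 33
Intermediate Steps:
x(r) = 2*r
M(c, R) = 6 (M(c, R) = -2 + 2*4 = -2 + 8 = 6)
l(Q) = -3 (l(Q) = 4 - 1*7 = 4 - 7 = -3)
l(0) + 6*M(7, 5) = -3 + 6*6 = -3 + 36 = 33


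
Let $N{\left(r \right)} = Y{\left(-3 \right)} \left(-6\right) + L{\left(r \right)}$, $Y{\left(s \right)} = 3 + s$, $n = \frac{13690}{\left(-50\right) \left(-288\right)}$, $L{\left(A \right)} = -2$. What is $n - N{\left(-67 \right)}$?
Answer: $\frac{4249}{1440} \approx 2.9507$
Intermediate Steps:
$n = \frac{1369}{1440}$ ($n = \frac{13690}{14400} = 13690 \cdot \frac{1}{14400} = \frac{1369}{1440} \approx 0.95069$)
$N{\left(r \right)} = -2$ ($N{\left(r \right)} = \left(3 - 3\right) \left(-6\right) - 2 = 0 \left(-6\right) - 2 = 0 - 2 = -2$)
$n - N{\left(-67 \right)} = \frac{1369}{1440} - -2 = \frac{1369}{1440} + 2 = \frac{4249}{1440}$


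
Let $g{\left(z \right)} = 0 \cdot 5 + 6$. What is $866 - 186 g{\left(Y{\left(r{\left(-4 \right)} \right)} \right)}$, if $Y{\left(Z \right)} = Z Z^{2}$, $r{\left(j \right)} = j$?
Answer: $-250$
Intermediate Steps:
$Y{\left(Z \right)} = Z^{3}$
$g{\left(z \right)} = 6$ ($g{\left(z \right)} = 0 + 6 = 6$)
$866 - 186 g{\left(Y{\left(r{\left(-4 \right)} \right)} \right)} = 866 - 1116 = -250$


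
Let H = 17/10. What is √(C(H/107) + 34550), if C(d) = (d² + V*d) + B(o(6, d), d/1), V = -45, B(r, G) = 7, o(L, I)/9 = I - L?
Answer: √39563491039/1070 ≈ 185.89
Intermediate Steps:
o(L, I) = -9*L + 9*I (o(L, I) = 9*(I - L) = -9*L + 9*I)
H = 17/10 (H = 17*(⅒) = 17/10 ≈ 1.7000)
C(d) = 7 + d² - 45*d (C(d) = (d² - 45*d) + 7 = 7 + d² - 45*d)
√(C(H/107) + 34550) = √((7 + ((17/10)/107)² - 153/(2*107)) + 34550) = √((7 + ((17/10)*(1/107))² - 153/(2*107)) + 34550) = √((7 + (17/1070)² - 45*17/1070) + 34550) = √((7 + 289/1144900 - 153/214) + 34550) = √(7196039/1144900 + 34550) = √(39563491039/1144900) = √39563491039/1070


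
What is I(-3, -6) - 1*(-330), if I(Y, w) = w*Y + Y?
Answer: 345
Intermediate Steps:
I(Y, w) = Y + Y*w (I(Y, w) = Y*w + Y = Y + Y*w)
I(-3, -6) - 1*(-330) = -3*(1 - 6) - 1*(-330) = -3*(-5) + 330 = 15 + 330 = 345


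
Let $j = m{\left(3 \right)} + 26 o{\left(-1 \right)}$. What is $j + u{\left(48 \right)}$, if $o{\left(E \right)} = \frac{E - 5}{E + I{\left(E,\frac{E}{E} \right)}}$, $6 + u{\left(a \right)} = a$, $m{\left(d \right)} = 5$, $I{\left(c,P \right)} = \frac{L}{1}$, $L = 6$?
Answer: $\frac{79}{5} \approx 15.8$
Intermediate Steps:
$I{\left(c,P \right)} = 6$ ($I{\left(c,P \right)} = \frac{6}{1} = 6 \cdot 1 = 6$)
$u{\left(a \right)} = -6 + a$
$o{\left(E \right)} = \frac{-5 + E}{6 + E}$ ($o{\left(E \right)} = \frac{E - 5}{E + 6} = \frac{-5 + E}{6 + E}$)
$j = - \frac{131}{5}$ ($j = 5 + 26 \frac{-5 - 1}{6 - 1} = 5 + 26 \cdot \frac{1}{5} \left(-6\right) = 5 + 26 \left(- \frac{6}{5}\right) = 5 - \frac{156}{5} = - \frac{131}{5} \approx -26.2$)
$j + u{\left(48 \right)} = - \frac{131}{5} + \left(-6 + 48\right) = - \frac{131}{5} + 42 = \frac{79}{5}$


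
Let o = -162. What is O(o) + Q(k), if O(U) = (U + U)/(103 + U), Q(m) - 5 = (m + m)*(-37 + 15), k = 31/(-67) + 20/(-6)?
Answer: 2105167/11859 ≈ 177.52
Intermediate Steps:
k = -763/201 (k = 31*(-1/67) + 20*(-⅙) = -31/67 - 10/3 = -763/201 ≈ -3.7960)
Q(m) = 5 - 44*m (Q(m) = 5 + (m + m)*(-37 + 15) = 5 + (2*m)*(-22) = 5 - 44*m)
O(U) = 2*U/(103 + U) (O(U) = (2*U)/(103 + U) = 2*U/(103 + U))
O(o) + Q(k) = 2*(-162)/(103 - 162) + (5 - 44*(-763/201)) = 2*(-162)/(-59) + (5 + 33572/201) = 2*(-162)*(-1/59) + 34577/201 = 324/59 + 34577/201 = 2105167/11859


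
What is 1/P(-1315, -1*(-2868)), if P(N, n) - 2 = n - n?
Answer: 1/2 ≈ 0.50000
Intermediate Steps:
P(N, n) = 2 (P(N, n) = 2 + (n - n) = 2 + 0 = 2)
1/P(-1315, -1*(-2868)) = 1/2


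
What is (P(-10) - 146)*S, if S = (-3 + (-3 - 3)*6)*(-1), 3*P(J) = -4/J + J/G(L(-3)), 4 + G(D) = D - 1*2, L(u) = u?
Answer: -255346/45 ≈ -5674.4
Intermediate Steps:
G(D) = -6 + D (G(D) = -4 + (D - 1*2) = -4 + (D - 2) = -4 + (-2 + D) = -6 + D)
P(J) = -4/(3*J) - J/27 (P(J) = (-4/J + J/(-6 - 3))/3 = (-4/J + J/(-9))/3 = (-4/J + J*(-1/9))/3 = (-4/J - J/9)/3 = -4/(3*J) - J/27)
S = 39 (S = (-3 - 6*6)*(-1) = (-3 - 36)*(-1) = -39*(-1) = 39)
(P(-10) - 146)*S = ((1/27)*(-36 - 1*(-10)**2)/(-10) - 146)*39 = ((1/27)*(-1/10)*(-36 - 1*100) - 146)*39 = ((1/27)*(-1/10)*(-36 - 100) - 146)*39 = ((1/27)*(-1/10)*(-136) - 146)*39 = (68/135 - 146)*39 = -19642/135*39 = -255346/45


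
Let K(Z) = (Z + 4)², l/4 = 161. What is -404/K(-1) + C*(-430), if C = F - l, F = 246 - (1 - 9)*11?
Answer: 1199296/9 ≈ 1.3326e+5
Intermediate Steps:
F = 334 (F = 246 - (-8)*11 = 246 - 1*(-88) = 246 + 88 = 334)
l = 644 (l = 4*161 = 644)
K(Z) = (4 + Z)²
C = -310 (C = 334 - 1*644 = 334 - 644 = -310)
-404/K(-1) + C*(-430) = -404/(4 - 1)² - 310*(-430) = -404/(3²) + 133300 = -404/9 + 133300 = 1199296/9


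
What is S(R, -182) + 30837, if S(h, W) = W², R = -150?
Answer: 63961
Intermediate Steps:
S(R, -182) + 30837 = (-182)² + 30837 = 33124 + 30837 = 63961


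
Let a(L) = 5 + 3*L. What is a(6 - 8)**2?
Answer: 1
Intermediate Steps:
a(6 - 8)**2 = (5 + 3*(6 - 8))**2 = (5 + 3*(-2))**2 = (5 - 6)**2 = (-1)**2 = 1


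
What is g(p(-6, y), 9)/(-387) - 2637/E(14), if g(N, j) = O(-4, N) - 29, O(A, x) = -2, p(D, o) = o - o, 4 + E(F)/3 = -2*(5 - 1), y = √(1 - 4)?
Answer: 113515/1548 ≈ 73.330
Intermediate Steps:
y = I*√3 (y = √(-3) = I*√3 ≈ 1.732*I)
E(F) = -36 (E(F) = -12 + 3*(-2*(5 - 1)) = -12 + 3*(-2*4) = -12 + 3*(-8) = -12 - 24 = -36)
p(D, o) = 0
g(N, j) = -31 (g(N, j) = -2 - 29 = -31)
g(p(-6, y), 9)/(-387) - 2637/E(14) = -31/(-387) - 2637/(-36) = -31*(-1/387) - 2637*(-1/36) = 31/387 + 293/4 = 113515/1548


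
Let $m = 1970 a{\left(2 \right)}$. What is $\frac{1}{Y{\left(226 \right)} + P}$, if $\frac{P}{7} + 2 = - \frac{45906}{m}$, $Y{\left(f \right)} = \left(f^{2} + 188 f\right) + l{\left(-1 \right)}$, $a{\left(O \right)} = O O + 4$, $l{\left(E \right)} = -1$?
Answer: $\frac{7880}{737005449} \approx 1.0692 \cdot 10^{-5}$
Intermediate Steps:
$a{\left(O \right)} = 4 + O^{2}$ ($a{\left(O \right)} = O^{2} + 4 = 4 + O^{2}$)
$m = 15760$ ($m = 1970 \left(4 + 2^{2}\right) = 1970 \left(4 + 4\right) = 1970 \cdot 8 = 15760$)
$Y{\left(f \right)} = -1 + f^{2} + 188 f$ ($Y{\left(f \right)} = \left(f^{2} + 188 f\right) - 1 = -1 + f^{2} + 188 f$)
$P = - \frac{270991}{7880}$ ($P = -14 + 7 \left(- \frac{45906}{15760}\right) = -14 + 7 \left(\left(-45906\right) \frac{1}{15760}\right) = -14 + 7 \left(- \frac{22953}{7880}\right) = -14 - \frac{160671}{7880} = - \frac{270991}{7880} \approx -34.39$)
$\frac{1}{Y{\left(226 \right)} + P} = \frac{1}{\left(-1 + 226^{2} + 188 \cdot 226\right) - \frac{270991}{7880}} = \frac{1}{\left(-1 + 51076 + 42488\right) - \frac{270991}{7880}} = \frac{1}{93563 - \frac{270991}{7880}} = \frac{1}{\frac{737005449}{7880}} = \frac{7880}{737005449}$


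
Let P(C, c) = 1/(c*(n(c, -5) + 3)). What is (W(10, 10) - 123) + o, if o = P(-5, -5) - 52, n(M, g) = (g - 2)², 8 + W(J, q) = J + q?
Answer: -42381/260 ≈ -163.00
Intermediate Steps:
W(J, q) = -8 + J + q (W(J, q) = -8 + (J + q) = -8 + J + q)
n(M, g) = (-2 + g)²
P(C, c) = 1/(52*c) (P(C, c) = 1/(c*((-2 - 5)² + 3)) = 1/(c*((-7)² + 3)) = 1/(c*(49 + 3)) = 1/(c*52) = 1/(52*c))
o = -13521/260 (o = (1/52)/(-5) - 52 = (1/52)*(-⅕) - 52 = -1/260 - 52 = -13521/260 ≈ -52.004)
(W(10, 10) - 123) + o = ((-8 + 10 + 10) - 123) - 13521/260 = (12 - 123) - 13521/260 = -111 - 13521/260 = -42381/260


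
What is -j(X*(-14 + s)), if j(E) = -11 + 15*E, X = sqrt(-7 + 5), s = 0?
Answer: 11 + 210*I*sqrt(2) ≈ 11.0 + 296.98*I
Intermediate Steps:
X = I*sqrt(2) (X = sqrt(-2) = I*sqrt(2) ≈ 1.4142*I)
-j(X*(-14 + s)) = -(-11 + 15*((I*sqrt(2))*(-14 + 0))) = -(-11 + 15*((I*sqrt(2))*(-14))) = -(-11 + 15*(-14*I*sqrt(2))) = -(-11 - 210*I*sqrt(2)) = 11 + 210*I*sqrt(2)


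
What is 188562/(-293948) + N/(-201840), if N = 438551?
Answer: -41742635857/14832616080 ≈ -2.8142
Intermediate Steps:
188562/(-293948) + N/(-201840) = 188562/(-293948) + 438551/(-201840) = 188562*(-1/293948) + 438551*(-1/201840) = -94281/146974 - 438551/201840 = -41742635857/14832616080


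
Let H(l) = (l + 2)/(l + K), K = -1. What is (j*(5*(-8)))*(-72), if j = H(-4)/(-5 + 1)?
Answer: -288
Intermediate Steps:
H(l) = (2 + l)/(-1 + l) (H(l) = (l + 2)/(l - 1) = (2 + l)/(-1 + l))
j = -⅒ (j = ((2 - 4)/(-1 - 4))/(-5 + 1) = (-2/(-5))/(-4) = -⅕*(-2)*(-¼) = (⅖)*(-¼) = -⅒ ≈ -0.10000)
(j*(5*(-8)))*(-72) = -(-8)/2*(-72) = -⅒*(-40)*(-72) = 4*(-72) = -288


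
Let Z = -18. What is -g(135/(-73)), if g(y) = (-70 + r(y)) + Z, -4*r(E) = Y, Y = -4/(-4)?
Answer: 353/4 ≈ 88.250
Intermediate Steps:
Y = 1 (Y = -4*(-¼) = 1)
r(E) = -¼ (r(E) = -¼*1 = -¼)
g(y) = -353/4 (g(y) = (-70 - ¼) - 18 = -281/4 - 18 = -353/4)
-g(135/(-73)) = -1*(-353/4) = 353/4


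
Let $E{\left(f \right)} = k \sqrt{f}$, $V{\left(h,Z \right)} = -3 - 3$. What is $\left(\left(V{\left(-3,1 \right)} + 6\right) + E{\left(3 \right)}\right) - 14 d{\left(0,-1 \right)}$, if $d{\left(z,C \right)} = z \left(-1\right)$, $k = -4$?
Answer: $- 4 \sqrt{3} \approx -6.9282$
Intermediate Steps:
$V{\left(h,Z \right)} = -6$
$E{\left(f \right)} = - 4 \sqrt{f}$
$d{\left(z,C \right)} = - z$
$\left(\left(V{\left(-3,1 \right)} + 6\right) + E{\left(3 \right)}\right) - 14 d{\left(0,-1 \right)} = \left(\left(-6 + 6\right) - 4 \sqrt{3}\right) - 14 \left(\left(-1\right) 0\right) = \left(0 - 4 \sqrt{3}\right) - 0 = - 4 \sqrt{3} + 0 = - 4 \sqrt{3}$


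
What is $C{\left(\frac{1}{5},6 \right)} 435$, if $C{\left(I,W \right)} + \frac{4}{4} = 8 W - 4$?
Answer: $18705$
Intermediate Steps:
$C{\left(I,W \right)} = -5 + 8 W$ ($C{\left(I,W \right)} = -1 + \left(8 W - 4\right) = -1 + \left(-4 + 8 W\right) = -5 + 8 W$)
$C{\left(\frac{1}{5},6 \right)} 435 = \left(-5 + 8 \cdot 6\right) 435 = \left(-5 + 48\right) 435 = 43 \cdot 435 = 18705$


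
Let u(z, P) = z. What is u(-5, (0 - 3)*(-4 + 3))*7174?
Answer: -35870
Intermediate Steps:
u(-5, (0 - 3)*(-4 + 3))*7174 = -5*7174 = -35870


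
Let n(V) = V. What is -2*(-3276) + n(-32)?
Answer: 6520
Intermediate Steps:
-2*(-3276) + n(-32) = -2*(-3276) - 32 = 6552 - 32 = 6520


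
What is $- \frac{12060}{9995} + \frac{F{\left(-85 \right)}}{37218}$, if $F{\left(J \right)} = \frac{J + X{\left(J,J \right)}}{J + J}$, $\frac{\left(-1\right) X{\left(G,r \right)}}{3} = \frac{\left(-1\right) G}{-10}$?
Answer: $- \frac{1795382327}{1487975640} \approx -1.2066$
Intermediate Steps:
$X{\left(G,r \right)} = - \frac{3 G}{10}$ ($X{\left(G,r \right)} = - 3 \frac{\left(-1\right) G}{-10} = - 3 - G \left(- \frac{1}{10}\right) = - 3 \frac{G}{10} = - \frac{3 G}{10}$)
$F{\left(J \right)} = \frac{7}{20}$ ($F{\left(J \right)} = \frac{J - \frac{3 J}{10}}{J + J} = \frac{\frac{7}{10} J}{2 J} = \frac{7 J}{10} \frac{1}{2 J} = \frac{7}{20}$)
$- \frac{12060}{9995} + \frac{F{\left(-85 \right)}}{37218} = - \frac{12060}{9995} + \frac{7}{20 \cdot 37218} = \left(-12060\right) \frac{1}{9995} + \frac{7}{20} \cdot \frac{1}{37218} = - \frac{2412}{1999} + \frac{7}{744360} = - \frac{1795382327}{1487975640}$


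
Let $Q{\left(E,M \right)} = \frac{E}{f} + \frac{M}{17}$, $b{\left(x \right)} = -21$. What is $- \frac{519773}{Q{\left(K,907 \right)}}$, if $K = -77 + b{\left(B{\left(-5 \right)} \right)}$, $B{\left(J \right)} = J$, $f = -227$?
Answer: $- \frac{2005804007}{207555} \approx -9664.0$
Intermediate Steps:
$K = -98$ ($K = -77 - 21 = -98$)
$Q{\left(E,M \right)} = - \frac{E}{227} + \frac{M}{17}$ ($Q{\left(E,M \right)} = \frac{E}{-227} + \frac{M}{17} = E \left(- \frac{1}{227}\right) + M \frac{1}{17} = - \frac{E}{227} + \frac{M}{17}$)
$- \frac{519773}{Q{\left(K,907 \right)}} = - \frac{519773}{\left(- \frac{1}{227}\right) \left(-98\right) + \frac{1}{17} \cdot 907} = - \frac{519773}{\frac{98}{227} + \frac{907}{17}} = - \frac{519773}{\frac{207555}{3859}} = \left(-519773\right) \frac{3859}{207555} = - \frac{2005804007}{207555}$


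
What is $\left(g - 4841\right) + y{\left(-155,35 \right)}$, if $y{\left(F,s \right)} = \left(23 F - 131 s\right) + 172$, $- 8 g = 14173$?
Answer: $- \frac{116725}{8} \approx -14591.0$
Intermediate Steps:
$g = - \frac{14173}{8}$ ($g = \left(- \frac{1}{8}\right) 14173 = - \frac{14173}{8} \approx -1771.6$)
$y{\left(F,s \right)} = 172 - 131 s + 23 F$ ($y{\left(F,s \right)} = \left(- 131 s + 23 F\right) + 172 = 172 - 131 s + 23 F$)
$\left(g - 4841\right) + y{\left(-155,35 \right)} = \left(- \frac{14173}{8} - 4841\right) + \left(172 - 4585 + 23 \left(-155\right)\right) = - \frac{52901}{8} - 7978 = - \frac{116725}{8}$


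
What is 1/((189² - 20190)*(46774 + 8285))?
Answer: 1/855121329 ≈ 1.1694e-9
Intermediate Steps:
1/((189² - 20190)*(46774 + 8285)) = 1/((35721 - 20190)*55059) = 1/(15531*55059) = 1/855121329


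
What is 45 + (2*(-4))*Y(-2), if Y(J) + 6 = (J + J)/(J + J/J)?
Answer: 61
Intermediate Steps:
Y(J) = -6 + 2*J/(1 + J) (Y(J) = -6 + (J + J)/(J + J/J) = -6 + (2*J)/(J + 1) = -6 + (2*J)/(1 + J) = -6 + 2*J/(1 + J))
45 + (2*(-4))*Y(-2) = 45 + (2*(-4))*(2*(-3 - 2*(-2))/(1 - 2)) = 45 - 16*(-3 + 4)/(-1) = 45 - 16*(-1) = 45 - 8*(-2) = 45 + 16 = 61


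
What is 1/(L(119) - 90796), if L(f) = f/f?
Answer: -1/90795 ≈ -1.1014e-5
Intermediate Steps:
L(f) = 1
1/(L(119) - 90796) = 1/(1 - 90796) = 1/(-90795) = -1/90795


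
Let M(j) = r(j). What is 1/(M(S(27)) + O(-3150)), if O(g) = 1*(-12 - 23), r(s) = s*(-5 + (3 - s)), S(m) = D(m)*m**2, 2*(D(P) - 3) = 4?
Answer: -1/13293350 ≈ -7.5226e-8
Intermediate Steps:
D(P) = 5 (D(P) = 3 + (1/2)*4 = 3 + 2 = 5)
S(m) = 5*m**2
r(s) = s*(-2 - s)
M(j) = -j*(2 + j)
O(g) = -35 (O(g) = 1*(-35) = -35)
1/(M(S(27)) + O(-3150)) = 1/(-5*27**2*(2 + 5*27**2) - 35) = 1/(-5*729*(2 + 5*729) - 35) = 1/(-1*3645*(2 + 3645) - 35) = 1/(-1*3645*3647 - 35) = 1/(-13293315 - 35) = 1/(-13293350) = -1/13293350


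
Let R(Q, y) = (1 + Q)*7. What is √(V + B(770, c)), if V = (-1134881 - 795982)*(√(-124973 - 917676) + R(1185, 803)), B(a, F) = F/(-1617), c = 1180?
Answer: √(-855378144106926 - 103032780543*I*√1042649)/231 ≈ 7771.5 - 1.2685e+5*I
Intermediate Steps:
R(Q, y) = 7 + 7*Q
B(a, F) = -F/1617 (B(a, F) = F*(-1/1617) = -F/1617)
V = -16030024626 - 1930863*I*√1042649 (V = (-1134881 - 795982)*(√(-124973 - 917676) + (7 + 7*1185)) = -1930863*(√(-1042649) + (7 + 8295)) = -1930863*(I*√1042649 + 8302) = -1930863*(8302 + I*√1042649) = -16030024626 - 1930863*I*√1042649 ≈ -1.603e+10 - 1.9716e+9*I)
√(V + B(770, c)) = √((-16030024626 - 1930863*I*√1042649) - 1/1617*1180) = √((-16030024626 - 1930863*I*√1042649) - 1180/1617) = √(-25920549821422/1617 - 1930863*I*√1042649)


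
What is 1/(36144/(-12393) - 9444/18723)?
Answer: -8593857/29398652 ≈ -0.29232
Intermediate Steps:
1/(36144/(-12393) - 9444/18723) = 1/(36144*(-1/12393) - 9444*1/18723) = 1/(-4016/1377 - 3148/6241) = 1/(-29398652/8593857) = -8593857/29398652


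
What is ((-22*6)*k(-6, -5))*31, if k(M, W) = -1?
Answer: 4092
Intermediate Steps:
((-22*6)*k(-6, -5))*31 = (-22*6*(-1))*31 = -132*(-1)*31 = 132*31 = 4092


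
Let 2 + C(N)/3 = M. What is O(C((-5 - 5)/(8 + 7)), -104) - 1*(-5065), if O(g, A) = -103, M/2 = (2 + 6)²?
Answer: 4962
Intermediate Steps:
M = 128 (M = 2*(2 + 6)² = 2*8² = 2*64 = 128)
C(N) = 378 (C(N) = -6 + 3*128 = -6 + 384 = 378)
O(C((-5 - 5)/(8 + 7)), -104) - 1*(-5065) = -103 - 1*(-5065) = -103 + 5065 = 4962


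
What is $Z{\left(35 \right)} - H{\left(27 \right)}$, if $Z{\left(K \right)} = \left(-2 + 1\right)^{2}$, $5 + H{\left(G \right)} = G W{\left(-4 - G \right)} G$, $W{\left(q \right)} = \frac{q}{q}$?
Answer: $-723$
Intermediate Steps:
$W{\left(q \right)} = 1$
$H{\left(G \right)} = -5 + G^{2}$ ($H{\left(G \right)} = -5 + G 1 G = -5 + G G = -5 + G^{2}$)
$Z{\left(K \right)} = 1$ ($Z{\left(K \right)} = \left(-1\right)^{2} = 1$)
$Z{\left(35 \right)} - H{\left(27 \right)} = 1 - \left(-5 + 27^{2}\right) = 1 - \left(-5 + 729\right) = 1 - 724 = -723$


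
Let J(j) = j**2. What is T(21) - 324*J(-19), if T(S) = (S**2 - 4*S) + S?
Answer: -116586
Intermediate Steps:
T(S) = S**2 - 3*S
T(21) - 324*J(-19) = 21*(-3 + 21) - 324*(-19)**2 = 21*18 - 324*361 = 378 - 116964 = -116586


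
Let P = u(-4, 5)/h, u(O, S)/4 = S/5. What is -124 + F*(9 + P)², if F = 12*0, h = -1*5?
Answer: -124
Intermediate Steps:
h = -5
u(O, S) = 4*S/5 (u(O, S) = 4*(S/5) = 4*S/5)
F = 0
P = -⅘ (P = ((⅘)*5)/(-5) = 4*(-⅕) = -⅘ ≈ -0.80000)
-124 + F*(9 + P)² = -124 + 0*(9 - ⅘)² = -124 + 0*(41/5)² = -124 + 0*(1681/25) = -124 + 0 = -124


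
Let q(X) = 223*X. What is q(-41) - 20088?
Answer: -29231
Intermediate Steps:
q(-41) - 20088 = 223*(-41) - 20088 = -9143 - 20088 = -29231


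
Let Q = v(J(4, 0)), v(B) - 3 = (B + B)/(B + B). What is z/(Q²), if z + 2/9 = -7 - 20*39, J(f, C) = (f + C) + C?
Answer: -7085/144 ≈ -49.201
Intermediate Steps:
J(f, C) = f + 2*C (J(f, C) = (C + f) + C = f + 2*C)
v(B) = 4 (v(B) = 3 + (B + B)/(B + B) = 3 + (2*B)/((2*B)) = 3 + (2*B)*(1/(2*B)) = 3 + 1 = 4)
Q = 4
z = -7085/9 (z = -2/9 + (-7 - 20*39) = -2/9 + (-7 - 780) = -2/9 - 787 = -7085/9 ≈ -787.22)
z/(Q²) = -7085/(9*(4²)) = -7085/9/16 = -7085/9*1/16 = -7085/144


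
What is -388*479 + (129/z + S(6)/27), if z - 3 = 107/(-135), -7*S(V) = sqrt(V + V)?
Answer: -55366481/298 - 2*sqrt(3)/189 ≈ -1.8579e+5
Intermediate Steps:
S(V) = -sqrt(2)*sqrt(V)/7 (S(V) = -sqrt(V + V)/7 = -sqrt(2)*sqrt(V)/7)
z = 298/135 (z = 3 + 107/(-135) = 3 + 107*(-1/135) = 3 - 107/135 = 298/135 ≈ 2.2074)
-388*479 + (129/z + S(6)/27) = -388*479 + (129/(298/135) - sqrt(2)*sqrt(6)/7/27) = -185852 + (129*(135/298) - 2*sqrt(3)/7*(1/27)) = -185852 + (17415/298 - 2*sqrt(3)/189) = -55366481/298 - 2*sqrt(3)/189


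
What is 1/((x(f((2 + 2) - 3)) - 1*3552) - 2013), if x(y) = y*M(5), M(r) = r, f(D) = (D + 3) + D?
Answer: -1/5540 ≈ -0.00018051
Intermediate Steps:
f(D) = 3 + 2*D (f(D) = (3 + D) + D = 3 + 2*D)
x(y) = 5*y (x(y) = y*5 = 5*y)
1/((x(f((2 + 2) - 3)) - 1*3552) - 2013) = 1/((5*(3 + 2*((2 + 2) - 3)) - 1*3552) - 2013) = 1/((5*(3 + 2*(4 - 3)) - 3552) - 2013) = 1/((5*(3 + 2*1) - 3552) - 2013) = 1/((5*(3 + 2) - 3552) - 2013) = 1/((5*5 - 3552) - 2013) = 1/((25 - 3552) - 2013) = 1/(-3527 - 2013) = 1/(-5540) = -1/5540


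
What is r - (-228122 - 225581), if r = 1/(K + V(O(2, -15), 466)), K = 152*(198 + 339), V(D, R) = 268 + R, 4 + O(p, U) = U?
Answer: 37366071675/82358 ≈ 4.5370e+5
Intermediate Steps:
O(p, U) = -4 + U
K = 81624 (K = 152*537 = 81624)
r = 1/82358 (r = 1/(81624 + (268 + 466)) = 1/(81624 + 734) = 1/82358 ≈ 1.2142e-5)
r - (-228122 - 225581) = 1/82358 - (-228122 - 225581) = 1/82358 - 1*(-453703) = 1/82358 + 453703 = 37366071675/82358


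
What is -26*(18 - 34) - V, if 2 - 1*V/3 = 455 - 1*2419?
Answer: -5482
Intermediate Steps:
V = 5898 (V = 6 - 3*(455 - 1*2419) = 6 - 3*(455 - 2419) = 6 - 3*(-1964) = 6 + 5892 = 5898)
-26*(18 - 34) - V = -26*(18 - 34) - 1*5898 = -26*(-16) - 5898 = 416 - 5898 = -5482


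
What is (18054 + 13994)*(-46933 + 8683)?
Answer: -1225836000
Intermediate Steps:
(18054 + 13994)*(-46933 + 8683) = 32048*(-38250) = -1225836000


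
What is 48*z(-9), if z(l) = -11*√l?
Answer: -1584*I ≈ -1584.0*I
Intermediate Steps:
48*z(-9) = 48*(-33*I) = -1584*I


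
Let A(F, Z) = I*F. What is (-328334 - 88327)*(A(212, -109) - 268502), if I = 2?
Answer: 111697647558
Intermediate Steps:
A(F, Z) = 2*F
(-328334 - 88327)*(A(212, -109) - 268502) = (-328334 - 88327)*(2*212 - 268502) = -416661*(424 - 268502) = -416661*(-268078) = 111697647558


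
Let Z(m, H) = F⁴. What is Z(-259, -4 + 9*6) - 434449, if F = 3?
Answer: -434368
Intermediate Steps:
Z(m, H) = 81 (Z(m, H) = 3⁴ = 81)
Z(-259, -4 + 9*6) - 434449 = 81 - 434449 = -434368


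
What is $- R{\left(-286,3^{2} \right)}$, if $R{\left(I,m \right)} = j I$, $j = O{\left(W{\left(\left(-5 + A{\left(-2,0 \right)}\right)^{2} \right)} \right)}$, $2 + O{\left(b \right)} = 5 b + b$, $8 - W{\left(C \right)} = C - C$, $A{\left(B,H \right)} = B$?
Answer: $13156$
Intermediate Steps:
$W{\left(C \right)} = 8$ ($W{\left(C \right)} = 8 - \left(C - C\right) = 8 - 0 = 8 + 0 = 8$)
$O{\left(b \right)} = -2 + 6 b$ ($O{\left(b \right)} = -2 + \left(5 b + b\right) = -2 + 6 b$)
$j = 46$ ($j = -2 + 6 \cdot 8 = -2 + 48 = 46$)
$R{\left(I,m \right)} = 46 I$
$- R{\left(-286,3^{2} \right)} = - 46 \left(-286\right) = \left(-1\right) \left(-13156\right) = 13156$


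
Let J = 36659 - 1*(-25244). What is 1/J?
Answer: 1/61903 ≈ 1.6154e-5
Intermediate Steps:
J = 61903 (J = 36659 + 25244 = 61903)
1/J = 1/61903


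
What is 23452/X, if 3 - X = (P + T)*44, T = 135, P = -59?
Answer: -1804/257 ≈ -7.0195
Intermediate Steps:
X = -3341 (X = 3 - (-59 + 135)*44 = 3 - 76*44 = 3 - 1*3344 = 3 - 3344 = -3341)
23452/X = 23452/(-3341) = 23452*(-1/3341) = -1804/257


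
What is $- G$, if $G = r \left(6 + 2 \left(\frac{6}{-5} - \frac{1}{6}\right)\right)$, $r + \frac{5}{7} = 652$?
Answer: $- \frac{31913}{15} \approx -2127.5$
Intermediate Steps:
$r = \frac{4559}{7}$ ($r = - \frac{5}{7} + 652 = \frac{4559}{7} \approx 651.29$)
$G = \frac{31913}{15}$ ($G = \frac{4559 \left(6 + 2 \left(\frac{6}{-5} - \frac{1}{6}\right)\right)}{7} = \frac{4559 \left(6 + 2 \left(6 \left(- \frac{1}{5}\right) - \frac{1}{6}\right)\right)}{7} = \frac{4559 \left(6 + 2 \left(- \frac{6}{5} - \frac{1}{6}\right)\right)}{7} = \frac{4559 \left(6 + 2 \left(- \frac{41}{30}\right)\right)}{7} = \frac{4559 \left(6 - \frac{41}{15}\right)}{7} = \frac{4559}{7} \cdot \frac{49}{15} = \frac{31913}{15} \approx 2127.5$)
$- G = \left(-1\right) \frac{31913}{15} = - \frac{31913}{15}$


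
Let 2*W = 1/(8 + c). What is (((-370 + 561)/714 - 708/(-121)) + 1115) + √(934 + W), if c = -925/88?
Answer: 96857933/86394 + 3*√5067530/221 ≈ 1151.7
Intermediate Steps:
c = -925/88 (c = -925*1/88 = -925/88 ≈ -10.511)
W = -44/221 (W = 1/(2*(8 - 925/88)) = 1/(2*(-221/88)) = (½)*(-88/221) = -44/221 ≈ -0.19910)
(((-370 + 561)/714 - 708/(-121)) + 1115) + √(934 + W) = (((-370 + 561)/714 - 708/(-121)) + 1115) + √(934 - 44/221) = ((191*(1/714) - 708*(-1/121)) + 1115) + √(206370/221) = ((191/714 + 708/121) + 1115) + 3*√5067530/221 = (528623/86394 + 1115) + 3*√5067530/221 = 96857933/86394 + 3*√5067530/221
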